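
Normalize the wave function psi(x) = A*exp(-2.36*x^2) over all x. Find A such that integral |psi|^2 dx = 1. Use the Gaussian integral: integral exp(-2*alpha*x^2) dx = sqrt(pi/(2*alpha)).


integral |psi|^2 dx = A^2 * sqrt(pi/(2*alpha)) = 1
A^2 = sqrt(2*alpha/pi)
= sqrt(2 * 2.36 / pi)
= 1.225734
A = sqrt(1.225734)
= 1.1071

1.1071


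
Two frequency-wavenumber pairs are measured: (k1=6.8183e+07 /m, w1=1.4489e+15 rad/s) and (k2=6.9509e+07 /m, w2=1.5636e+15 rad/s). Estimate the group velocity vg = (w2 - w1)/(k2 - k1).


vg = (w2 - w1) / (k2 - k1)
= (1.5636e+15 - 1.4489e+15) / (6.9509e+07 - 6.8183e+07)
= 1.1470e+14 / 1.3260e+06
= 8.6501e+07 m/s

8.6501e+07


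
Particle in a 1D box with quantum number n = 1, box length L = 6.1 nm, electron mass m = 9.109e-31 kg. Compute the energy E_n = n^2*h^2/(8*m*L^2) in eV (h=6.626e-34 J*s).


E = n^2 * h^2 / (8 * m * L^2)
= 1^2 * (6.626e-34)^2 / (8 * 9.109e-31 * (6.1e-9)^2)
= 1 * 4.3904e-67 / (8 * 9.109e-31 * 3.7210e-17)
= 1.6191e-21 J
= 0.0101 eV

0.0101


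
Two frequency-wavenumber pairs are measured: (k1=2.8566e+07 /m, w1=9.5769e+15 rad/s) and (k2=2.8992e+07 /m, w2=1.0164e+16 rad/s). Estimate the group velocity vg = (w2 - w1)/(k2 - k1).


vg = (w2 - w1) / (k2 - k1)
= (1.0164e+16 - 9.5769e+15) / (2.8992e+07 - 2.8566e+07)
= 5.8710e+14 / 4.2600e+05
= 1.3782e+09 m/s

1.3782e+09


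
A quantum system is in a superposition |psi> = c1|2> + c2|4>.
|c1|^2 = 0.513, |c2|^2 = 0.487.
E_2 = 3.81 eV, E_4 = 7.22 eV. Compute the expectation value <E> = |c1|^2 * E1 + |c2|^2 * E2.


<E> = |c1|^2 * E1 + |c2|^2 * E2
= 0.513 * 3.81 + 0.487 * 7.22
= 1.9545 + 3.5161
= 5.4707 eV

5.4707


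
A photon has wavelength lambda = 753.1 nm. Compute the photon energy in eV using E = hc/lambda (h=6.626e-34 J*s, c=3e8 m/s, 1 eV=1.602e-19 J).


E = hc / lambda
= (6.626e-34)(3e8) / (753.1e-9)
= 1.9878e-25 / 7.5310e-07
= 2.6395e-19 J
Converting to eV: 2.6395e-19 / 1.602e-19
= 1.6476 eV

1.6476


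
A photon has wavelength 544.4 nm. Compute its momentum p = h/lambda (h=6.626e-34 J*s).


p = h / lambda
= 6.626e-34 / (544.4e-9)
= 6.626e-34 / 5.4440e-07
= 1.2171e-27 kg*m/s

1.2171e-27


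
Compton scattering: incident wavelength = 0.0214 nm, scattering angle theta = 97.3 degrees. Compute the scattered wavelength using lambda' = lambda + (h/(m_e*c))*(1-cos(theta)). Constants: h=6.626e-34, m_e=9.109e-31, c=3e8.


Compton wavelength: h/(m_e*c) = 2.4247e-12 m
d_lambda = 2.4247e-12 * (1 - cos(97.3 deg))
= 2.4247e-12 * 1.127065
= 2.7328e-12 m = 0.002733 nm
lambda' = 0.0214 + 0.002733
= 0.024133 nm

0.024133


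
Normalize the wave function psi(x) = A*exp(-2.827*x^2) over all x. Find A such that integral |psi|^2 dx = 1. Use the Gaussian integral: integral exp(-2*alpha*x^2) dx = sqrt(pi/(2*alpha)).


integral |psi|^2 dx = A^2 * sqrt(pi/(2*alpha)) = 1
A^2 = sqrt(2*alpha/pi)
= sqrt(2 * 2.827 / pi)
= 1.341538
A = sqrt(1.341538)
= 1.1582

1.1582


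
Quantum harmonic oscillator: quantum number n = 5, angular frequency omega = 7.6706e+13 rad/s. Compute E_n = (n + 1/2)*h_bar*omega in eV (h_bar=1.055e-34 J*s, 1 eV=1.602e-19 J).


E = (n + 1/2) * h_bar * omega
= (5 + 0.5) * 1.055e-34 * 7.6706e+13
= 5.5 * 8.0925e-21
= 4.4509e-20 J
= 0.2778 eV

0.2778


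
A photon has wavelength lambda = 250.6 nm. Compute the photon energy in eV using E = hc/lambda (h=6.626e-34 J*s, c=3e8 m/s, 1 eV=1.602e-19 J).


E = hc / lambda
= (6.626e-34)(3e8) / (250.6e-9)
= 1.9878e-25 / 2.5060e-07
= 7.9322e-19 J
Converting to eV: 7.9322e-19 / 1.602e-19
= 4.9514 eV

4.9514


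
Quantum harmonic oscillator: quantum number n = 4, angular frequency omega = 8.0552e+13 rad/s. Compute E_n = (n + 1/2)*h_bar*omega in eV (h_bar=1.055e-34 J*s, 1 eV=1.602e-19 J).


E = (n + 1/2) * h_bar * omega
= (4 + 0.5) * 1.055e-34 * 8.0552e+13
= 4.5 * 8.4982e-21
= 3.8242e-20 J
= 0.2387 eV

0.2387


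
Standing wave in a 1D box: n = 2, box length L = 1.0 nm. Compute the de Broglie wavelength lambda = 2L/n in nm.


lambda = 2L / n
= 2 * 1.0 / 2
= 2.0 / 2
= 1.0 nm

1.0


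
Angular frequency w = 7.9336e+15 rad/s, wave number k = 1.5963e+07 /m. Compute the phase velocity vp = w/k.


vp = w / k
= 7.9336e+15 / 1.5963e+07
= 4.9700e+08 m/s

4.9700e+08


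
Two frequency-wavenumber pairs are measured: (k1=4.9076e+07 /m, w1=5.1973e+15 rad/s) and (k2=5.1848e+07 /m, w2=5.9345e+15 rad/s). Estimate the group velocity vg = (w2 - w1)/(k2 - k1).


vg = (w2 - w1) / (k2 - k1)
= (5.9345e+15 - 5.1973e+15) / (5.1848e+07 - 4.9076e+07)
= 7.3720e+14 / 2.7720e+06
= 2.6595e+08 m/s

2.6595e+08


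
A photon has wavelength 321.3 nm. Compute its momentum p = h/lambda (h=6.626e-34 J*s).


p = h / lambda
= 6.626e-34 / (321.3e-9)
= 6.626e-34 / 3.2130e-07
= 2.0622e-27 kg*m/s

2.0622e-27


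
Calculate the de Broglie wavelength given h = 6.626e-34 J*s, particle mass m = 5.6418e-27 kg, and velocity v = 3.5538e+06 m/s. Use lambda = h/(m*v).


lambda = h / (m * v)
= 6.626e-34 / (5.6418e-27 * 3.5538e+06)
= 6.626e-34 / 2.0050e-20
= 3.3048e-14 m

3.3048e-14


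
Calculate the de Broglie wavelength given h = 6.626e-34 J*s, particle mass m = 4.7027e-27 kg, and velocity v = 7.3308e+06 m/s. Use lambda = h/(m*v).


lambda = h / (m * v)
= 6.626e-34 / (4.7027e-27 * 7.3308e+06)
= 6.626e-34 / 3.4475e-20
= 1.9220e-14 m

1.9220e-14


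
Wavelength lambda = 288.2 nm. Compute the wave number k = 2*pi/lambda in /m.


k = 2 * pi / lambda
= 6.2832 / (288.2e-9)
= 6.2832 / 2.8820e-07
= 2.1801e+07 /m

2.1801e+07


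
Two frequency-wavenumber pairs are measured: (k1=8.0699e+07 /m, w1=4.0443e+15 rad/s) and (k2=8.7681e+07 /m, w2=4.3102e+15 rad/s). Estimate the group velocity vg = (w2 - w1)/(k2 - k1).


vg = (w2 - w1) / (k2 - k1)
= (4.3102e+15 - 4.0443e+15) / (8.7681e+07 - 8.0699e+07)
= 2.6590e+14 / 6.9820e+06
= 3.8084e+07 m/s

3.8084e+07


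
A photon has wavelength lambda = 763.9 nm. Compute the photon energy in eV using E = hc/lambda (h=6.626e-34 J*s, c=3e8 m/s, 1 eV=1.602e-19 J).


E = hc / lambda
= (6.626e-34)(3e8) / (763.9e-9)
= 1.9878e-25 / 7.6390e-07
= 2.6022e-19 J
Converting to eV: 2.6022e-19 / 1.602e-19
= 1.6243 eV

1.6243


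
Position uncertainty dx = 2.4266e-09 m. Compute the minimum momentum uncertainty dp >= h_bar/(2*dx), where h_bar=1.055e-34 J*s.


dp = h_bar / (2 * dx)
= 1.055e-34 / (2 * 2.4266e-09)
= 1.055e-34 / 4.8532e-09
= 2.1738e-26 kg*m/s

2.1738e-26


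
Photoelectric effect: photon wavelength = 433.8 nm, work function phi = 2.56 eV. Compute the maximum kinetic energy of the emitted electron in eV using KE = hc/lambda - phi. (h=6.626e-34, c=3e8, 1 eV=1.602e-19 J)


E_photon = hc / lambda
= (6.626e-34)(3e8) / (433.8e-9)
= 4.5823e-19 J
= 2.8604 eV
KE = E_photon - phi
= 2.8604 - 2.56
= 0.3004 eV

0.3004


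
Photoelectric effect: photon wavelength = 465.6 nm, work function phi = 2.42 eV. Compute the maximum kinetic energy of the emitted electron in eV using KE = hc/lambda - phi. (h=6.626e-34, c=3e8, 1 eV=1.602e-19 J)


E_photon = hc / lambda
= (6.626e-34)(3e8) / (465.6e-9)
= 4.2693e-19 J
= 2.665 eV
KE = E_photon - phi
= 2.665 - 2.42
= 0.245 eV

0.245


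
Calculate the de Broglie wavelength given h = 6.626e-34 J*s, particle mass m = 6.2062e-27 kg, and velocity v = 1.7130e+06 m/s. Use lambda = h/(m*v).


lambda = h / (m * v)
= 6.626e-34 / (6.2062e-27 * 1.7130e+06)
= 6.626e-34 / 1.0631e-20
= 6.2326e-14 m

6.2326e-14


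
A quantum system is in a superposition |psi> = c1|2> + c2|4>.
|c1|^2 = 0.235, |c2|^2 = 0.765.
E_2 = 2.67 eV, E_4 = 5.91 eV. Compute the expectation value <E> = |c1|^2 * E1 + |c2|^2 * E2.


<E> = |c1|^2 * E1 + |c2|^2 * E2
= 0.235 * 2.67 + 0.765 * 5.91
= 0.6274 + 4.5212
= 5.1486 eV

5.1486


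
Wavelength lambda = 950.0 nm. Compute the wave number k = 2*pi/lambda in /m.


k = 2 * pi / lambda
= 6.2832 / (950.0e-9)
= 6.2832 / 9.5000e-07
= 6.6139e+06 /m

6.6139e+06


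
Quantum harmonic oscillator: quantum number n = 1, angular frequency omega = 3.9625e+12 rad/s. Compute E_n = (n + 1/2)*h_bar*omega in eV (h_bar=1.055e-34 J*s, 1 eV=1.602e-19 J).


E = (n + 1/2) * h_bar * omega
= (1 + 0.5) * 1.055e-34 * 3.9625e+12
= 1.5 * 4.1804e-22
= 6.2707e-22 J
= 0.0039 eV

0.0039


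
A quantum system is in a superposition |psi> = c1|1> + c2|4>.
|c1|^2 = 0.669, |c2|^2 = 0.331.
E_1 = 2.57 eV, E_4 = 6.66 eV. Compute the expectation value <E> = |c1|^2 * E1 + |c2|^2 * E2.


<E> = |c1|^2 * E1 + |c2|^2 * E2
= 0.669 * 2.57 + 0.331 * 6.66
= 1.7193 + 2.2045
= 3.9238 eV

3.9238


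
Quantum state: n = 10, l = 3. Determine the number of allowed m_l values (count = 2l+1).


m_l ranges from -l to +l in integer steps
So m_l goes from -3 to +3
Count = 2l + 1 = 2*3 + 1
= 7

7


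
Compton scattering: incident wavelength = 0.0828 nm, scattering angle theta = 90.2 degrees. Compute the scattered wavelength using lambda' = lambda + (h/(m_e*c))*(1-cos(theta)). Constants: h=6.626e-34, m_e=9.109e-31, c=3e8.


Compton wavelength: h/(m_e*c) = 2.4247e-12 m
d_lambda = 2.4247e-12 * (1 - cos(90.2 deg))
= 2.4247e-12 * 1.003491
= 2.4332e-12 m = 0.002433 nm
lambda' = 0.0828 + 0.002433
= 0.085233 nm

0.085233


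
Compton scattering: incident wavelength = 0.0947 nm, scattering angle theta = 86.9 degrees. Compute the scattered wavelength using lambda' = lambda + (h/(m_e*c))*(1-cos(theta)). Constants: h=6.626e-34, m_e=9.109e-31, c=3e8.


Compton wavelength: h/(m_e*c) = 2.4247e-12 m
d_lambda = 2.4247e-12 * (1 - cos(86.9 deg))
= 2.4247e-12 * 0.945921
= 2.2936e-12 m = 0.002294 nm
lambda' = 0.0947 + 0.002294
= 0.096994 nm

0.096994


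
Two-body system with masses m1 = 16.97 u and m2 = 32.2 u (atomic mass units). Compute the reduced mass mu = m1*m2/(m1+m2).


mu = m1 * m2 / (m1 + m2)
= 16.97 * 32.2 / (16.97 + 32.2)
= 546.434 / 49.17
= 11.1132 u

11.1132


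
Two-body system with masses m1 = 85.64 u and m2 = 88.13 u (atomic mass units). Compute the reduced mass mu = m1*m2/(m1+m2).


mu = m1 * m2 / (m1 + m2)
= 85.64 * 88.13 / (85.64 + 88.13)
= 7547.4532 / 173.77
= 43.4336 u

43.4336


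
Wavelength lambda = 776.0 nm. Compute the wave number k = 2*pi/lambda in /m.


k = 2 * pi / lambda
= 6.2832 / (776.0e-9)
= 6.2832 / 7.7600e-07
= 8.0969e+06 /m

8.0969e+06


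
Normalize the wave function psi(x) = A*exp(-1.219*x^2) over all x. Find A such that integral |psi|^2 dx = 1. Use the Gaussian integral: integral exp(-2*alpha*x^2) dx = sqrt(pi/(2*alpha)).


integral |psi|^2 dx = A^2 * sqrt(pi/(2*alpha)) = 1
A^2 = sqrt(2*alpha/pi)
= sqrt(2 * 1.219 / pi)
= 0.880931
A = sqrt(0.880931)
= 0.9386

0.9386


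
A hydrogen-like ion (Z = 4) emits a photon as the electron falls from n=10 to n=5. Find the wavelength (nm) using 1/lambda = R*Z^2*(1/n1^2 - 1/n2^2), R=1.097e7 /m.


1/lambda = R * Z^2 * (1/n1^2 - 1/n2^2)
= 1.097e7 * 4^2 * (1/5^2 - 1/10^2)
= 1.097e7 * 16 * (0.04 - 0.01)
= 5.2656e+06 /m
lambda = 1 / 5.2656e+06
= 189.9119 nm

189.9119


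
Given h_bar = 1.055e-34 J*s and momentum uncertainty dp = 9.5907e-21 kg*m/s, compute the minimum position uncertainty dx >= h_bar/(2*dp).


dx = h_bar / (2 * dp)
= 1.055e-34 / (2 * 9.5907e-21)
= 1.055e-34 / 1.9181e-20
= 5.5001e-15 m

5.5001e-15


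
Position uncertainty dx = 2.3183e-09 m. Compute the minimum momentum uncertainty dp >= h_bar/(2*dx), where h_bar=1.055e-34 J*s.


dp = h_bar / (2 * dx)
= 1.055e-34 / (2 * 2.3183e-09)
= 1.055e-34 / 4.6366e-09
= 2.2754e-26 kg*m/s

2.2754e-26


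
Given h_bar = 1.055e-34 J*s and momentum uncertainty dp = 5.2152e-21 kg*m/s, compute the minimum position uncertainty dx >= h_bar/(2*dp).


dx = h_bar / (2 * dp)
= 1.055e-34 / (2 * 5.2152e-21)
= 1.055e-34 / 1.0430e-20
= 1.0115e-14 m

1.0115e-14


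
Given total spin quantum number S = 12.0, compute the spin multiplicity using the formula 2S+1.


Spin multiplicity = 2S + 1
= 2 * 12.0 + 1
= 24.0 + 1
= 25

25


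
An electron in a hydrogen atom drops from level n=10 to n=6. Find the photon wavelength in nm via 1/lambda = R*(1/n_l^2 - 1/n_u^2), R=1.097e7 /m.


1/lambda = R * (1/n_l^2 - 1/n_u^2)
= 1.097e7 * (1/6^2 - 1/10^2)
= 1.097e7 * (0.027778 - 0.01)
= 1.097e7 * 0.017778
= 1.9502e+05 /m
lambda = 1 / 1.9502e+05 = 5127.6208 nm

5127.6208


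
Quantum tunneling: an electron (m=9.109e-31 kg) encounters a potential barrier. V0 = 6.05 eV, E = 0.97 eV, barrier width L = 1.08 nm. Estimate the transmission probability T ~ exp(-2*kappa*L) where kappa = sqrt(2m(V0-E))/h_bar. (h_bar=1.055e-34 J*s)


V0 - E = 5.08 eV = 8.1382e-19 J
kappa = sqrt(2 * m * (V0-E)) / h_bar
= sqrt(2 * 9.109e-31 * 8.1382e-19) / 1.055e-34
= 1.1541e+10 /m
2*kappa*L = 2 * 1.1541e+10 * 1.08e-9
= 24.9296
T = exp(-24.9296) = 1.490137e-11

1.490137e-11


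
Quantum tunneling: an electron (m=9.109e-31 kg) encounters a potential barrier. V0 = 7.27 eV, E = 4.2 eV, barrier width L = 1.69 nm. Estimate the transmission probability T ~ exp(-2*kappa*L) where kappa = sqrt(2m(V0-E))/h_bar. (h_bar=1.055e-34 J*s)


V0 - E = 3.07 eV = 4.9181e-19 J
kappa = sqrt(2 * m * (V0-E)) / h_bar
= sqrt(2 * 9.109e-31 * 4.9181e-19) / 1.055e-34
= 8.9722e+09 /m
2*kappa*L = 2 * 8.9722e+09 * 1.69e-9
= 30.326
T = exp(-30.326) = 6.754427e-14

6.754427e-14


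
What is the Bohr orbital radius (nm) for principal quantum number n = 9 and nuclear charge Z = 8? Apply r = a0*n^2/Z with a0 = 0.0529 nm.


r = a0 * n^2 / Z
= 0.0529 * 9^2 / 8
= 0.0529 * 81 / 8
= 0.5356 nm

0.5356


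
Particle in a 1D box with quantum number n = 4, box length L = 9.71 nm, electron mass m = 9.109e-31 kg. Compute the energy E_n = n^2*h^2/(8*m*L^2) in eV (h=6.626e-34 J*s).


E = n^2 * h^2 / (8 * m * L^2)
= 4^2 * (6.626e-34)^2 / (8 * 9.109e-31 * (9.71e-9)^2)
= 16 * 4.3904e-67 / (8 * 9.109e-31 * 9.4284e-17)
= 1.0224e-20 J
= 0.0638 eV

0.0638


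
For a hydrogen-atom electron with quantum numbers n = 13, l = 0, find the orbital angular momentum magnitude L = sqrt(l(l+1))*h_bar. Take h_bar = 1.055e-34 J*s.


L = sqrt(l*(l+1)) * h_bar
= sqrt(0 * 1) * 1.055e-34
= sqrt(0) * 1.055e-34
= 0.0 * 1.055e-34
= 0.0000e+00 J*s

0.0000e+00


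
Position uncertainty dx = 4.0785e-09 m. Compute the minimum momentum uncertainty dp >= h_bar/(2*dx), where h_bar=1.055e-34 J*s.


dp = h_bar / (2 * dx)
= 1.055e-34 / (2 * 4.0785e-09)
= 1.055e-34 / 8.1570e-09
= 1.2934e-26 kg*m/s

1.2934e-26


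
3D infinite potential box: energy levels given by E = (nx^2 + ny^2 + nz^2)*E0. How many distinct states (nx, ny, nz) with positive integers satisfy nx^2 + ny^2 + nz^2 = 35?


Enumerate all (nx, ny, nz) with nx^2 + ny^2 + nz^2 = 35:
(1,3,5)
(1,5,3)
(3,1,5)
(3,5,1)
(5,1,3)
(5,3,1)
Total degeneracy = 6

6


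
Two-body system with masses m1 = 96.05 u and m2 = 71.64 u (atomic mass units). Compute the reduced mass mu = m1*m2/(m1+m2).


mu = m1 * m2 / (m1 + m2)
= 96.05 * 71.64 / (96.05 + 71.64)
= 6881.022 / 167.69
= 41.0342 u

41.0342


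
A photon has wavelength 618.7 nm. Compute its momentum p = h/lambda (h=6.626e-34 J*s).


p = h / lambda
= 6.626e-34 / (618.7e-9)
= 6.626e-34 / 6.1870e-07
= 1.0710e-27 kg*m/s

1.0710e-27


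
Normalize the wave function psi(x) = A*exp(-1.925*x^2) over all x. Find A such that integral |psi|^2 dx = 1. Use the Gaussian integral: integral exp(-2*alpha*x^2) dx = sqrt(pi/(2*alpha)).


integral |psi|^2 dx = A^2 * sqrt(pi/(2*alpha)) = 1
A^2 = sqrt(2*alpha/pi)
= sqrt(2 * 1.925 / pi)
= 1.10702
A = sqrt(1.10702)
= 1.0522

1.0522


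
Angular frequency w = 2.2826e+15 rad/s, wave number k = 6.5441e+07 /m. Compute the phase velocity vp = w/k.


vp = w / k
= 2.2826e+15 / 6.5441e+07
= 3.4880e+07 m/s

3.4880e+07


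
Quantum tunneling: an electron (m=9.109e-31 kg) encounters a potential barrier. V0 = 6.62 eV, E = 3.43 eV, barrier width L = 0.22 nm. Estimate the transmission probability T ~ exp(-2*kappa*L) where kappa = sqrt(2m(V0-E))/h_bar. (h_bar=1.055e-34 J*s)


V0 - E = 3.19 eV = 5.1104e-19 J
kappa = sqrt(2 * m * (V0-E)) / h_bar
= sqrt(2 * 9.109e-31 * 5.1104e-19) / 1.055e-34
= 9.1459e+09 /m
2*kappa*L = 2 * 9.1459e+09 * 0.22e-9
= 4.0242
T = exp(-4.0242) = 1.787812e-02

1.787812e-02


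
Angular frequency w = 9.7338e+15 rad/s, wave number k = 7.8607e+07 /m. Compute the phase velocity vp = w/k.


vp = w / k
= 9.7338e+15 / 7.8607e+07
= 1.2383e+08 m/s

1.2383e+08


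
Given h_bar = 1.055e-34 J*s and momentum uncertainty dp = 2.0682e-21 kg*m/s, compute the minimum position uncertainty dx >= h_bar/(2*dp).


dx = h_bar / (2 * dp)
= 1.055e-34 / (2 * 2.0682e-21)
= 1.055e-34 / 4.1364e-21
= 2.5505e-14 m

2.5505e-14


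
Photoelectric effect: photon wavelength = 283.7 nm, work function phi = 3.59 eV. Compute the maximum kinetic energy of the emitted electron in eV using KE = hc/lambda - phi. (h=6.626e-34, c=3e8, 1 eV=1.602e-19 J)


E_photon = hc / lambda
= (6.626e-34)(3e8) / (283.7e-9)
= 7.0067e-19 J
= 4.3737 eV
KE = E_photon - phi
= 4.3737 - 3.59
= 0.7837 eV

0.7837


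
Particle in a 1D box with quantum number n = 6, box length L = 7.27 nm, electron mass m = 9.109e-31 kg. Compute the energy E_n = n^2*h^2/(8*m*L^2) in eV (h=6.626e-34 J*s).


E = n^2 * h^2 / (8 * m * L^2)
= 6^2 * (6.626e-34)^2 / (8 * 9.109e-31 * (7.27e-9)^2)
= 36 * 4.3904e-67 / (8 * 9.109e-31 * 5.2853e-17)
= 4.1037e-20 J
= 0.2562 eV

0.2562


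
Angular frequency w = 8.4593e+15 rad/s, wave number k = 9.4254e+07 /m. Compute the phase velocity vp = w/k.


vp = w / k
= 8.4593e+15 / 9.4254e+07
= 8.9750e+07 m/s

8.9750e+07


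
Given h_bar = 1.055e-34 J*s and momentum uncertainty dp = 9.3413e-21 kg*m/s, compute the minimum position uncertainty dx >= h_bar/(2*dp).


dx = h_bar / (2 * dp)
= 1.055e-34 / (2 * 9.3413e-21)
= 1.055e-34 / 1.8683e-20
= 5.6470e-15 m

5.6470e-15


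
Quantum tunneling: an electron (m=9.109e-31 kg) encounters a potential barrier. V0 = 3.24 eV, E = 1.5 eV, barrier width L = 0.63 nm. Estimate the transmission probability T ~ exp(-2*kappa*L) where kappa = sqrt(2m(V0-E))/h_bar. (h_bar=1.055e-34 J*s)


V0 - E = 1.74 eV = 2.7875e-19 J
kappa = sqrt(2 * m * (V0-E)) / h_bar
= sqrt(2 * 9.109e-31 * 2.7875e-19) / 1.055e-34
= 6.7547e+09 /m
2*kappa*L = 2 * 6.7547e+09 * 0.63e-9
= 8.5109
T = exp(-8.5109) = 2.012672e-04

2.012672e-04


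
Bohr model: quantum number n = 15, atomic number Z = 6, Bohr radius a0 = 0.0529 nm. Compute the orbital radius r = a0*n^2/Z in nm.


r = a0 * n^2 / Z
= 0.0529 * 15^2 / 6
= 0.0529 * 225 / 6
= 1.9837 nm

1.9837


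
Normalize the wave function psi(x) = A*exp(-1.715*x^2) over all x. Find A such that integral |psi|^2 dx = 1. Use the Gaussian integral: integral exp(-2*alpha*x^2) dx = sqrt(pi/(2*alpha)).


integral |psi|^2 dx = A^2 * sqrt(pi/(2*alpha)) = 1
A^2 = sqrt(2*alpha/pi)
= sqrt(2 * 1.715 / pi)
= 1.044894
A = sqrt(1.044894)
= 1.0222

1.0222


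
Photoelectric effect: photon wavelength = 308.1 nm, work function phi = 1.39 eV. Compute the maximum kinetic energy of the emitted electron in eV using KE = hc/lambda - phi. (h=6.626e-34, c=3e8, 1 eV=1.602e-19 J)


E_photon = hc / lambda
= (6.626e-34)(3e8) / (308.1e-9)
= 6.4518e-19 J
= 4.0273 eV
KE = E_photon - phi
= 4.0273 - 1.39
= 2.6373 eV

2.6373


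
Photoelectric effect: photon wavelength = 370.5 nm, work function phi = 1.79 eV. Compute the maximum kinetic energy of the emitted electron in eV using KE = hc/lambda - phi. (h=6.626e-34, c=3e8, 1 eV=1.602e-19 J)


E_photon = hc / lambda
= (6.626e-34)(3e8) / (370.5e-9)
= 5.3652e-19 J
= 3.3491 eV
KE = E_photon - phi
= 3.3491 - 1.79
= 1.5591 eV

1.5591


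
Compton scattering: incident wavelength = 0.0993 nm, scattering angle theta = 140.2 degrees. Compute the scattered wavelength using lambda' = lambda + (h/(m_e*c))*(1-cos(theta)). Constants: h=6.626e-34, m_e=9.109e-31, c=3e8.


Compton wavelength: h/(m_e*c) = 2.4247e-12 m
d_lambda = 2.4247e-12 * (1 - cos(140.2 deg))
= 2.4247e-12 * 1.768284
= 4.2876e-12 m = 0.004288 nm
lambda' = 0.0993 + 0.004288
= 0.103588 nm

0.103588


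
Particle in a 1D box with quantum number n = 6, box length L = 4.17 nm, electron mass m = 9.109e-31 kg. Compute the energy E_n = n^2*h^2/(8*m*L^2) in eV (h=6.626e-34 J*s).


E = n^2 * h^2 / (8 * m * L^2)
= 6^2 * (6.626e-34)^2 / (8 * 9.109e-31 * (4.17e-9)^2)
= 36 * 4.3904e-67 / (8 * 9.109e-31 * 1.7389e-17)
= 1.2473e-19 J
= 0.7786 eV

0.7786


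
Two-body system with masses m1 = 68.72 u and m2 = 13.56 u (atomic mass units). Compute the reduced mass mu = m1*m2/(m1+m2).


mu = m1 * m2 / (m1 + m2)
= 68.72 * 13.56 / (68.72 + 13.56)
= 931.8432 / 82.28
= 11.3253 u

11.3253


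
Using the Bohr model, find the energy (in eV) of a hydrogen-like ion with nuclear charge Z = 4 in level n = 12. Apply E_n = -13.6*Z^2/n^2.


E_n = -13.6 * Z^2 / n^2
= -13.6 * 4^2 / 12^2
= -13.6 * 16 / 144
= -1.5111 eV

-1.5111


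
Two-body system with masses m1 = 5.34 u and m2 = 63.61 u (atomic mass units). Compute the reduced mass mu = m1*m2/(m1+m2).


mu = m1 * m2 / (m1 + m2)
= 5.34 * 63.61 / (5.34 + 63.61)
= 339.6774 / 68.95
= 4.9264 u

4.9264


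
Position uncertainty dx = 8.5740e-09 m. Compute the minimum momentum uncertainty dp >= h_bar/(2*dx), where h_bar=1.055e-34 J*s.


dp = h_bar / (2 * dx)
= 1.055e-34 / (2 * 8.5740e-09)
= 1.055e-34 / 1.7148e-08
= 6.1523e-27 kg*m/s

6.1523e-27


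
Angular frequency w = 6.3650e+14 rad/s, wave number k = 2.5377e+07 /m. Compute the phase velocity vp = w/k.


vp = w / k
= 6.3650e+14 / 2.5377e+07
= 2.5082e+07 m/s

2.5082e+07


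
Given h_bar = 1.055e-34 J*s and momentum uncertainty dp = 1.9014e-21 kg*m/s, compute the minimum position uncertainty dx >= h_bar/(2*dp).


dx = h_bar / (2 * dp)
= 1.055e-34 / (2 * 1.9014e-21)
= 1.055e-34 / 3.8028e-21
= 2.7743e-14 m

2.7743e-14


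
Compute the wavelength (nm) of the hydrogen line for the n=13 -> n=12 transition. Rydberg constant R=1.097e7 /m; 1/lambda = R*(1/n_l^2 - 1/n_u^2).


1/lambda = R * (1/n_l^2 - 1/n_u^2)
= 1.097e7 * (1/12^2 - 1/13^2)
= 1.097e7 * (0.006944 - 0.005917)
= 1.097e7 * 0.001027
= 1.1269e+04 /m
lambda = 1 / 1.1269e+04 = 88736.5542 nm

88736.5542


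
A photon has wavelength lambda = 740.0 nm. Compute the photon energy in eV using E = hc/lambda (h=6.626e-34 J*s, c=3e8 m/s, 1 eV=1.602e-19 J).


E = hc / lambda
= (6.626e-34)(3e8) / (740.0e-9)
= 1.9878e-25 / 7.4000e-07
= 2.6862e-19 J
Converting to eV: 2.6862e-19 / 1.602e-19
= 1.6768 eV

1.6768


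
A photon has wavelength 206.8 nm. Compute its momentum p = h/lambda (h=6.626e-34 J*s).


p = h / lambda
= 6.626e-34 / (206.8e-9)
= 6.626e-34 / 2.0680e-07
= 3.2041e-27 kg*m/s

3.2041e-27


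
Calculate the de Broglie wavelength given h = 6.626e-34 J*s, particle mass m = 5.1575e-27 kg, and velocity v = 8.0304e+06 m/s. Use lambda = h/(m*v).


lambda = h / (m * v)
= 6.626e-34 / (5.1575e-27 * 8.0304e+06)
= 6.626e-34 / 4.1417e-20
= 1.5998e-14 m

1.5998e-14


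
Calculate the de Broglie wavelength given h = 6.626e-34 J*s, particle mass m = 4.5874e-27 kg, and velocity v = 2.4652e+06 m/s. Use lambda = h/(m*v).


lambda = h / (m * v)
= 6.626e-34 / (4.5874e-27 * 2.4652e+06)
= 6.626e-34 / 1.1309e-20
= 5.8591e-14 m

5.8591e-14


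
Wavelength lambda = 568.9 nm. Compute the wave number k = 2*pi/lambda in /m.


k = 2 * pi / lambda
= 6.2832 / (568.9e-9)
= 6.2832 / 5.6890e-07
= 1.1044e+07 /m

1.1044e+07


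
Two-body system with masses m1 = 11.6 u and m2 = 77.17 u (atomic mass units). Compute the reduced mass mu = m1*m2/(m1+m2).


mu = m1 * m2 / (m1 + m2)
= 11.6 * 77.17 / (11.6 + 77.17)
= 895.172 / 88.77
= 10.0842 u

10.0842


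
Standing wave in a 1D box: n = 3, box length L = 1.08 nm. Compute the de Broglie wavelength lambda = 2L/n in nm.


lambda = 2L / n
= 2 * 1.08 / 3
= 2.16 / 3
= 0.72 nm

0.72


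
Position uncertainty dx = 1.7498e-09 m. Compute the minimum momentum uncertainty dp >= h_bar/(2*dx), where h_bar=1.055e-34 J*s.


dp = h_bar / (2 * dx)
= 1.055e-34 / (2 * 1.7498e-09)
= 1.055e-34 / 3.4996e-09
= 3.0146e-26 kg*m/s

3.0146e-26


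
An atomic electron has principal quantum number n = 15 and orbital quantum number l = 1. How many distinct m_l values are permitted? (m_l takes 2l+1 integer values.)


m_l ranges from -l to +l in integer steps
So m_l goes from -1 to +1
Count = 2l + 1 = 2*1 + 1
= 3

3


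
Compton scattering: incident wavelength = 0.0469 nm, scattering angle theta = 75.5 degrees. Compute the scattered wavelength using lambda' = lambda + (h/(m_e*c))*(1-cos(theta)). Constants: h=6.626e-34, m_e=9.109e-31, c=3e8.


Compton wavelength: h/(m_e*c) = 2.4247e-12 m
d_lambda = 2.4247e-12 * (1 - cos(75.5 deg))
= 2.4247e-12 * 0.74962
= 1.8176e-12 m = 0.001818 nm
lambda' = 0.0469 + 0.001818
= 0.048718 nm

0.048718


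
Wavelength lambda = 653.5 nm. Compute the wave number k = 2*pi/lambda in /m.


k = 2 * pi / lambda
= 6.2832 / (653.5e-9)
= 6.2832 / 6.5350e-07
= 9.6147e+06 /m

9.6147e+06


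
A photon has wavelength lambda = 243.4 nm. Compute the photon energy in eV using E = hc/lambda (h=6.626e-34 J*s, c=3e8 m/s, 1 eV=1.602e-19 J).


E = hc / lambda
= (6.626e-34)(3e8) / (243.4e-9)
= 1.9878e-25 / 2.4340e-07
= 8.1668e-19 J
Converting to eV: 8.1668e-19 / 1.602e-19
= 5.0979 eV

5.0979


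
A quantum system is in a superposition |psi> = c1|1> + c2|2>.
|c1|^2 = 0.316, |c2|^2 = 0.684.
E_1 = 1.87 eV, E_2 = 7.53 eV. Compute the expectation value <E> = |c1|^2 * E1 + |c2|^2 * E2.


<E> = |c1|^2 * E1 + |c2|^2 * E2
= 0.316 * 1.87 + 0.684 * 7.53
= 0.5909 + 5.1505
= 5.7414 eV

5.7414


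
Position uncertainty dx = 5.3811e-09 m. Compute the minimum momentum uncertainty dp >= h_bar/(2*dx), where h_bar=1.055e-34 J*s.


dp = h_bar / (2 * dx)
= 1.055e-34 / (2 * 5.3811e-09)
= 1.055e-34 / 1.0762e-08
= 9.8028e-27 kg*m/s

9.8028e-27


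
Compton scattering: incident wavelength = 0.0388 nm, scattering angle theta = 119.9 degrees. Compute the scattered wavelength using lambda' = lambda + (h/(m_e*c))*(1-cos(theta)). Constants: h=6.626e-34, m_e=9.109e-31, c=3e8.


Compton wavelength: h/(m_e*c) = 2.4247e-12 m
d_lambda = 2.4247e-12 * (1 - cos(119.9 deg))
= 2.4247e-12 * 1.498488
= 3.6334e-12 m = 0.003633 nm
lambda' = 0.0388 + 0.003633
= 0.042433 nm

0.042433


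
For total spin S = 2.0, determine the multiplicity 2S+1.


Spin multiplicity = 2S + 1
= 2 * 2.0 + 1
= 4.0 + 1
= 5

5


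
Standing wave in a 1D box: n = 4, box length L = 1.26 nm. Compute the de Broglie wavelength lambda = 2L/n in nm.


lambda = 2L / n
= 2 * 1.26 / 4
= 2.52 / 4
= 0.63 nm

0.63


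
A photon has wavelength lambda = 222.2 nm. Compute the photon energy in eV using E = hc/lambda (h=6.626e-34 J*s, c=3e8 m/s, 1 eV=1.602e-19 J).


E = hc / lambda
= (6.626e-34)(3e8) / (222.2e-9)
= 1.9878e-25 / 2.2220e-07
= 8.9460e-19 J
Converting to eV: 8.9460e-19 / 1.602e-19
= 5.5843 eV

5.5843


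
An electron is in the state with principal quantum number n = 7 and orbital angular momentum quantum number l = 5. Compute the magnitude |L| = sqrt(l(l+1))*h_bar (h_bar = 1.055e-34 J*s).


L = sqrt(l*(l+1)) * h_bar
= sqrt(5 * 6) * 1.055e-34
= sqrt(30) * 1.055e-34
= 5.4772 * 1.055e-34
= 5.7785e-34 J*s

5.7785e-34


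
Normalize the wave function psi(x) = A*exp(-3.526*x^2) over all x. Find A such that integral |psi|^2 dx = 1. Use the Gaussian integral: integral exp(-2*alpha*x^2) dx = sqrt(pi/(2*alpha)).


integral |psi|^2 dx = A^2 * sqrt(pi/(2*alpha)) = 1
A^2 = sqrt(2*alpha/pi)
= sqrt(2 * 3.526 / pi)
= 1.498239
A = sqrt(1.498239)
= 1.224

1.224


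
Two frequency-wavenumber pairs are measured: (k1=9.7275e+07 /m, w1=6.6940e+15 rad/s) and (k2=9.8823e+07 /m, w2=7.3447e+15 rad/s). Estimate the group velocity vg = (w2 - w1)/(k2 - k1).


vg = (w2 - w1) / (k2 - k1)
= (7.3447e+15 - 6.6940e+15) / (9.8823e+07 - 9.7275e+07)
= 6.5070e+14 / 1.5480e+06
= 4.2035e+08 m/s

4.2035e+08


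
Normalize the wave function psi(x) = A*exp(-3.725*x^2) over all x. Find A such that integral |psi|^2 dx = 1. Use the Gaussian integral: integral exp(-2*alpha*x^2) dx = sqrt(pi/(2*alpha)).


integral |psi|^2 dx = A^2 * sqrt(pi/(2*alpha)) = 1
A^2 = sqrt(2*alpha/pi)
= sqrt(2 * 3.725 / pi)
= 1.539938
A = sqrt(1.539938)
= 1.2409

1.2409


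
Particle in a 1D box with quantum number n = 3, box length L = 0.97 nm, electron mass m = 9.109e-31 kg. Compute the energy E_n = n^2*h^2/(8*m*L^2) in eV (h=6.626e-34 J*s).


E = n^2 * h^2 / (8 * m * L^2)
= 3^2 * (6.626e-34)^2 / (8 * 9.109e-31 * (0.97e-9)^2)
= 9 * 4.3904e-67 / (8 * 9.109e-31 * 9.4090e-19)
= 5.7629e-19 J
= 3.5973 eV

3.5973


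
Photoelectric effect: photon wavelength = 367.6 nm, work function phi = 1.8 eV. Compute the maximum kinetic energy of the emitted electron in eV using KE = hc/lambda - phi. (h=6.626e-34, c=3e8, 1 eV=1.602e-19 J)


E_photon = hc / lambda
= (6.626e-34)(3e8) / (367.6e-9)
= 5.4075e-19 J
= 3.3755 eV
KE = E_photon - phi
= 3.3755 - 1.8
= 1.5755 eV

1.5755


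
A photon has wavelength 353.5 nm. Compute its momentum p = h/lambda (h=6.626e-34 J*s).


p = h / lambda
= 6.626e-34 / (353.5e-9)
= 6.626e-34 / 3.5350e-07
= 1.8744e-27 kg*m/s

1.8744e-27


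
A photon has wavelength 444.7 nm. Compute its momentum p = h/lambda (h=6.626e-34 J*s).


p = h / lambda
= 6.626e-34 / (444.7e-9)
= 6.626e-34 / 4.4470e-07
= 1.4900e-27 kg*m/s

1.4900e-27


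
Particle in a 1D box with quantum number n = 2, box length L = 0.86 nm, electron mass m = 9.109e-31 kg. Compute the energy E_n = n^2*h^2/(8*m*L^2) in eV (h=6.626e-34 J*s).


E = n^2 * h^2 / (8 * m * L^2)
= 2^2 * (6.626e-34)^2 / (8 * 9.109e-31 * (0.86e-9)^2)
= 4 * 4.3904e-67 / (8 * 9.109e-31 * 7.3960e-19)
= 3.2584e-19 J
= 2.034 eV

2.034


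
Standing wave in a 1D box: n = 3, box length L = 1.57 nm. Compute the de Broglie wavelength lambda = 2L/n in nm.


lambda = 2L / n
= 2 * 1.57 / 3
= 3.14 / 3
= 1.0467 nm

1.0467


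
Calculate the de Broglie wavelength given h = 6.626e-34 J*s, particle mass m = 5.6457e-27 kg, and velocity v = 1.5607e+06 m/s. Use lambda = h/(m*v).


lambda = h / (m * v)
= 6.626e-34 / (5.6457e-27 * 1.5607e+06)
= 6.626e-34 / 8.8112e-21
= 7.5199e-14 m

7.5199e-14


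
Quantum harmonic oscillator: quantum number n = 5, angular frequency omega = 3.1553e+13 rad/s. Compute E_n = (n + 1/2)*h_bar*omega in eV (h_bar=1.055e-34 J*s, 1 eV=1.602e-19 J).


E = (n + 1/2) * h_bar * omega
= (5 + 0.5) * 1.055e-34 * 3.1553e+13
= 5.5 * 3.3288e-21
= 1.8309e-20 J
= 0.1143 eV

0.1143


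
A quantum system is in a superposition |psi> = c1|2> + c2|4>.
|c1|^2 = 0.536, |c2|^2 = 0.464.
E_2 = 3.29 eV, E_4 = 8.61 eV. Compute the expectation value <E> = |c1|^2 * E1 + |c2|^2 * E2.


<E> = |c1|^2 * E1 + |c2|^2 * E2
= 0.536 * 3.29 + 0.464 * 8.61
= 1.7634 + 3.995
= 5.7585 eV

5.7585


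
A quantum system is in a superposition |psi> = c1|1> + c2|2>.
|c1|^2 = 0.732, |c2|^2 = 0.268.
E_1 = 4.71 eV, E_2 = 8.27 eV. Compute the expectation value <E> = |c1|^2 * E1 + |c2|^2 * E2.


<E> = |c1|^2 * E1 + |c2|^2 * E2
= 0.732 * 4.71 + 0.268 * 8.27
= 3.4477 + 2.2164
= 5.6641 eV

5.6641


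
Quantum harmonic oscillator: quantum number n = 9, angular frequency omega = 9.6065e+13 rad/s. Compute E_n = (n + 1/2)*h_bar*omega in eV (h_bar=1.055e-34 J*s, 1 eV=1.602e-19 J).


E = (n + 1/2) * h_bar * omega
= (9 + 0.5) * 1.055e-34 * 9.6065e+13
= 9.5 * 1.0135e-20
= 9.6281e-20 J
= 0.601 eV

0.601


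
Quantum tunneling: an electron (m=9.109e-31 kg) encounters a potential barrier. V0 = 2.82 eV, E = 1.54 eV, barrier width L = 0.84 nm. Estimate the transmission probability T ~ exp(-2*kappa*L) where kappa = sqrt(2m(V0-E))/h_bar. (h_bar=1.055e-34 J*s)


V0 - E = 1.28 eV = 2.0506e-19 J
kappa = sqrt(2 * m * (V0-E)) / h_bar
= sqrt(2 * 9.109e-31 * 2.0506e-19) / 1.055e-34
= 5.7934e+09 /m
2*kappa*L = 2 * 5.7934e+09 * 0.84e-9
= 9.7329
T = exp(-9.7329) = 5.929855e-05

5.929855e-05


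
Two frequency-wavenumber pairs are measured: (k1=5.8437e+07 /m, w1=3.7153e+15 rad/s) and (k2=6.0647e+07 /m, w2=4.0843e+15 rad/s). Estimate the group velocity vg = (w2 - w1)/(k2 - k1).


vg = (w2 - w1) / (k2 - k1)
= (4.0843e+15 - 3.7153e+15) / (6.0647e+07 - 5.8437e+07)
= 3.6900e+14 / 2.2100e+06
= 1.6697e+08 m/s

1.6697e+08


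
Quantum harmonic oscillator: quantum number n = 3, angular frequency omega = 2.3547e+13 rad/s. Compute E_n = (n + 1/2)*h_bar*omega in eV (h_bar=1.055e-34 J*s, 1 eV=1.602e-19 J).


E = (n + 1/2) * h_bar * omega
= (3 + 0.5) * 1.055e-34 * 2.3547e+13
= 3.5 * 2.4842e-21
= 8.6947e-21 J
= 0.0543 eV

0.0543


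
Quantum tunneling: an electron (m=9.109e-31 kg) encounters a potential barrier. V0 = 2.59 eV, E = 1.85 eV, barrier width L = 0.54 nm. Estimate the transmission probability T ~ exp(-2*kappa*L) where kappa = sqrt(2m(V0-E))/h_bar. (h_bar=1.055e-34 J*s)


V0 - E = 0.74 eV = 1.1855e-19 J
kappa = sqrt(2 * m * (V0-E)) / h_bar
= sqrt(2 * 9.109e-31 * 1.1855e-19) / 1.055e-34
= 4.4050e+09 /m
2*kappa*L = 2 * 4.4050e+09 * 0.54e-9
= 4.7574
T = exp(-4.7574) = 8.587994e-03

8.587994e-03


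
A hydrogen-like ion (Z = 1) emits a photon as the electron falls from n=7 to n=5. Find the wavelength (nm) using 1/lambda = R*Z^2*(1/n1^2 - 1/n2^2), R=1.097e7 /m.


1/lambda = R * Z^2 * (1/n1^2 - 1/n2^2)
= 1.097e7 * 1^2 * (1/5^2 - 1/7^2)
= 1.097e7 * 1 * (0.04 - 0.020408)
= 2.1492e+05 /m
lambda = 1 / 2.1492e+05
= 4652.8411 nm

4652.8411


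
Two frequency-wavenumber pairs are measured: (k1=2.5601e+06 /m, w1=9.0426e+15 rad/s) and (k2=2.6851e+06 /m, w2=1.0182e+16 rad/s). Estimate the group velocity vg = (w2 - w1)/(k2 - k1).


vg = (w2 - w1) / (k2 - k1)
= (1.0182e+16 - 9.0426e+15) / (2.6851e+06 - 2.5601e+06)
= 1.1394e+15 / 1.2500e+05
= 9.1152e+09 m/s

9.1152e+09


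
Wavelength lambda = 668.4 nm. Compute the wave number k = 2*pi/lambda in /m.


k = 2 * pi / lambda
= 6.2832 / (668.4e-9)
= 6.2832 / 6.6840e-07
= 9.4003e+06 /m

9.4003e+06


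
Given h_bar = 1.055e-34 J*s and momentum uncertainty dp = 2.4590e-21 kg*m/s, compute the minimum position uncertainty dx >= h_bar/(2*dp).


dx = h_bar / (2 * dp)
= 1.055e-34 / (2 * 2.4590e-21)
= 1.055e-34 / 4.9180e-21
= 2.1452e-14 m

2.1452e-14


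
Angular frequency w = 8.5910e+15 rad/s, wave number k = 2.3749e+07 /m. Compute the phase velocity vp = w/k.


vp = w / k
= 8.5910e+15 / 2.3749e+07
= 3.6174e+08 m/s

3.6174e+08


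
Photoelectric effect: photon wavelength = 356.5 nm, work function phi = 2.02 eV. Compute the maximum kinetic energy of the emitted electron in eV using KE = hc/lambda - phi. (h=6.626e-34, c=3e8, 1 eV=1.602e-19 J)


E_photon = hc / lambda
= (6.626e-34)(3e8) / (356.5e-9)
= 5.5759e-19 J
= 3.4806 eV
KE = E_photon - phi
= 3.4806 - 2.02
= 1.4606 eV

1.4606


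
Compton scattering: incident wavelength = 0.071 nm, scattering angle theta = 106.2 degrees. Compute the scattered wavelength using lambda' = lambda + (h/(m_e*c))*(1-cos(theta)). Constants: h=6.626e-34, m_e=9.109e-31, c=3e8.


Compton wavelength: h/(m_e*c) = 2.4247e-12 m
d_lambda = 2.4247e-12 * (1 - cos(106.2 deg))
= 2.4247e-12 * 1.278991
= 3.1012e-12 m = 0.003101 nm
lambda' = 0.071 + 0.003101
= 0.074101 nm

0.074101


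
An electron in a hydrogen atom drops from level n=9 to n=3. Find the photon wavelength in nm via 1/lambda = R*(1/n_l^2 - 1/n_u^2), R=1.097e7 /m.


1/lambda = R * (1/n_l^2 - 1/n_u^2)
= 1.097e7 * (1/3^2 - 1/9^2)
= 1.097e7 * (0.111111 - 0.012346)
= 1.097e7 * 0.098765
= 1.0835e+06 /m
lambda = 1 / 1.0835e+06 = 922.9717 nm

922.9717


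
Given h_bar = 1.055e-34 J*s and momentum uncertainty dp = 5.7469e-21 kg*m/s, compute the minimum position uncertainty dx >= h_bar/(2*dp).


dx = h_bar / (2 * dp)
= 1.055e-34 / (2 * 5.7469e-21)
= 1.055e-34 / 1.1494e-20
= 9.1789e-15 m

9.1789e-15


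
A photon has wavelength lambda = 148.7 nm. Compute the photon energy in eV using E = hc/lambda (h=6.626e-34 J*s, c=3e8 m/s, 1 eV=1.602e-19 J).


E = hc / lambda
= (6.626e-34)(3e8) / (148.7e-9)
= 1.9878e-25 / 1.4870e-07
= 1.3368e-18 J
Converting to eV: 1.3368e-18 / 1.602e-19
= 8.3445 eV

8.3445


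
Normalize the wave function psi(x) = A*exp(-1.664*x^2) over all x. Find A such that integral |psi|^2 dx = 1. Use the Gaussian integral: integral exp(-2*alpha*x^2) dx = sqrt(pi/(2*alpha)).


integral |psi|^2 dx = A^2 * sqrt(pi/(2*alpha)) = 1
A^2 = sqrt(2*alpha/pi)
= sqrt(2 * 1.664 / pi)
= 1.02924
A = sqrt(1.02924)
= 1.0145

1.0145


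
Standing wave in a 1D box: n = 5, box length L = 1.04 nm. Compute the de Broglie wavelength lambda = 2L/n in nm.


lambda = 2L / n
= 2 * 1.04 / 5
= 2.08 / 5
= 0.416 nm

0.416


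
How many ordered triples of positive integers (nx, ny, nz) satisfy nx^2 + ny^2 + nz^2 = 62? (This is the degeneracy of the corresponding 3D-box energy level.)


Enumerate all (nx, ny, nz) with nx^2 + ny^2 + nz^2 = 62:
(1,5,6)
(1,6,5)
(2,3,7)
(2,7,3)
(3,2,7)
(3,7,2)
(5,1,6)
(5,6,1)
(6,1,5)
(6,5,1)
(7,2,3)
(7,3,2)
Total degeneracy = 12

12


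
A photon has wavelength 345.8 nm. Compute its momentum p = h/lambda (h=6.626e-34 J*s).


p = h / lambda
= 6.626e-34 / (345.8e-9)
= 6.626e-34 / 3.4580e-07
= 1.9161e-27 kg*m/s

1.9161e-27


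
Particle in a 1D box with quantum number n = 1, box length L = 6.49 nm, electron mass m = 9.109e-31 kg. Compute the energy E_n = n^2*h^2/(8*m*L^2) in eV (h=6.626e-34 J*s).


E = n^2 * h^2 / (8 * m * L^2)
= 1^2 * (6.626e-34)^2 / (8 * 9.109e-31 * (6.49e-9)^2)
= 1 * 4.3904e-67 / (8 * 9.109e-31 * 4.2120e-17)
= 1.4304e-21 J
= 0.0089 eV

0.0089


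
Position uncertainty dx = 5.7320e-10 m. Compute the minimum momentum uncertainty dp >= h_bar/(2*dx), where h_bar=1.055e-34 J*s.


dp = h_bar / (2 * dx)
= 1.055e-34 / (2 * 5.7320e-10)
= 1.055e-34 / 1.1464e-09
= 9.2027e-26 kg*m/s

9.2027e-26


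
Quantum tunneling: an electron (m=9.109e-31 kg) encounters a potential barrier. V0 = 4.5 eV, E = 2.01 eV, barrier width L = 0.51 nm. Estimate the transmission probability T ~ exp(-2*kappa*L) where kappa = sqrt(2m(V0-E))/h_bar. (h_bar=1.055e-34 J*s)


V0 - E = 2.49 eV = 3.9890e-19 J
kappa = sqrt(2 * m * (V0-E)) / h_bar
= sqrt(2 * 9.109e-31 * 3.9890e-19) / 1.055e-34
= 8.0803e+09 /m
2*kappa*L = 2 * 8.0803e+09 * 0.51e-9
= 8.2419
T = exp(-8.2419) = 2.633751e-04

2.633751e-04


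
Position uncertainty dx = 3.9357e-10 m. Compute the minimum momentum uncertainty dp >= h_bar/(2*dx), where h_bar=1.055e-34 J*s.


dp = h_bar / (2 * dx)
= 1.055e-34 / (2 * 3.9357e-10)
= 1.055e-34 / 7.8714e-10
= 1.3403e-25 kg*m/s

1.3403e-25


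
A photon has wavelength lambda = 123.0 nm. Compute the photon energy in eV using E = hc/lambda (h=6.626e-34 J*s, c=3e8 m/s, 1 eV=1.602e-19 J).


E = hc / lambda
= (6.626e-34)(3e8) / (123.0e-9)
= 1.9878e-25 / 1.2300e-07
= 1.6161e-18 J
Converting to eV: 1.6161e-18 / 1.602e-19
= 10.088 eV

10.088


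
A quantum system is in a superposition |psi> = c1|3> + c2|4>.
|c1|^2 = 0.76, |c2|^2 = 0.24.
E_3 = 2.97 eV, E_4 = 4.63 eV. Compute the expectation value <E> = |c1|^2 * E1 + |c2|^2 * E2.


<E> = |c1|^2 * E1 + |c2|^2 * E2
= 0.76 * 2.97 + 0.24 * 4.63
= 2.2572 + 1.1112
= 3.3684 eV

3.3684


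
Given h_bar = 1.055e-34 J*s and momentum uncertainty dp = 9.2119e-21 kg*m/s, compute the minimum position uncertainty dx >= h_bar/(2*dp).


dx = h_bar / (2 * dp)
= 1.055e-34 / (2 * 9.2119e-21)
= 1.055e-34 / 1.8424e-20
= 5.7263e-15 m

5.7263e-15


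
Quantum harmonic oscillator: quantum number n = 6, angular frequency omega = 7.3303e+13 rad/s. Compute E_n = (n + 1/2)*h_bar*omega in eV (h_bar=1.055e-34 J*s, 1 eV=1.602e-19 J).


E = (n + 1/2) * h_bar * omega
= (6 + 0.5) * 1.055e-34 * 7.3303e+13
= 6.5 * 7.7335e-21
= 5.0268e-20 J
= 0.3138 eV

0.3138


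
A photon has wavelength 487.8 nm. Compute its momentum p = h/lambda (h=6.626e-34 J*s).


p = h / lambda
= 6.626e-34 / (487.8e-9)
= 6.626e-34 / 4.8780e-07
= 1.3583e-27 kg*m/s

1.3583e-27


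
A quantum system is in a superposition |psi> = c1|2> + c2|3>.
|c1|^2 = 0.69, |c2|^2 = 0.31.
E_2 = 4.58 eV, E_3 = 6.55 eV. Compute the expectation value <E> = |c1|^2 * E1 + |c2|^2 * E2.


<E> = |c1|^2 * E1 + |c2|^2 * E2
= 0.69 * 4.58 + 0.31 * 6.55
= 3.1602 + 2.0305
= 5.1907 eV

5.1907


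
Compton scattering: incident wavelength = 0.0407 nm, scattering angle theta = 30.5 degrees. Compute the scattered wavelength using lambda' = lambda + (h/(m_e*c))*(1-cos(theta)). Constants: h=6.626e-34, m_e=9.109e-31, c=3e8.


Compton wavelength: h/(m_e*c) = 2.4247e-12 m
d_lambda = 2.4247e-12 * (1 - cos(30.5 deg))
= 2.4247e-12 * 0.138371
= 3.3551e-13 m = 0.000336 nm
lambda' = 0.0407 + 0.000336
= 0.041036 nm

0.041036
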